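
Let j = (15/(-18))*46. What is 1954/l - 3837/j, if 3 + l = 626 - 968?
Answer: 32579/345 ≈ 94.432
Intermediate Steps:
l = -345 (l = -3 + (626 - 968) = -3 - 342 = -345)
j = -115/3 (j = (15*(-1/18))*46 = -⅚*46 = -115/3 ≈ -38.333)
1954/l - 3837/j = 1954/(-345) - 3837/(-115/3) = 1954*(-1/345) - 3837*(-3/115) = -1954/345 + 11511/115 = 32579/345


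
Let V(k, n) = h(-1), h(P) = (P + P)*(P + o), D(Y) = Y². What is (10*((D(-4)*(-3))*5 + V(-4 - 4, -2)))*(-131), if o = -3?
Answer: 303920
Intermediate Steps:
h(P) = 2*P*(-3 + P) (h(P) = (P + P)*(P - 3) = (2*P)*(-3 + P) = 2*P*(-3 + P))
V(k, n) = 8 (V(k, n) = 2*(-1)*(-3 - 1) = 2*(-1)*(-4) = 8)
(10*((D(-4)*(-3))*5 + V(-4 - 4, -2)))*(-131) = (10*(((-4)²*(-3))*5 + 8))*(-131) = (10*((16*(-3))*5 + 8))*(-131) = (10*(-48*5 + 8))*(-131) = (10*(-240 + 8))*(-131) = (10*(-232))*(-131) = -2320*(-131) = 303920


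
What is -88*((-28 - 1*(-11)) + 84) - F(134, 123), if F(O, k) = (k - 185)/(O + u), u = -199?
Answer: -383302/65 ≈ -5897.0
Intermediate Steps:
F(O, k) = (-185 + k)/(-199 + O) (F(O, k) = (k - 185)/(O - 199) = (-185 + k)/(-199 + O))
-88*((-28 - 1*(-11)) + 84) - F(134, 123) = -88*((-28 - 1*(-11)) + 84) - (-185 + 123)/(-199 + 134) = -88*((-28 + 11) + 84) - (-62)/(-65) = -88*(-17 + 84) - (-1)*(-62)/65 = -88*67 - 1*62/65 = -5896 - 62/65 = -383302/65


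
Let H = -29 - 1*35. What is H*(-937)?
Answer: 59968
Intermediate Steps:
H = -64 (H = -29 - 35 = -64)
H*(-937) = -64*(-937) = 59968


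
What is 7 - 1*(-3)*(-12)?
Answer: -29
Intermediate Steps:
7 - 1*(-3)*(-12) = 7 + 3*(-12) = 7 - 36 = -29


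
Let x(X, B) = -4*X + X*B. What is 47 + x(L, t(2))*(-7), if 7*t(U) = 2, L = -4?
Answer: -57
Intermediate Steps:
t(U) = 2/7 (t(U) = (⅐)*2 = 2/7)
x(X, B) = -4*X + B*X
47 + x(L, t(2))*(-7) = 47 - 4*(-4 + 2/7)*(-7) = 47 - 4*(-26/7)*(-7) = 47 + (104/7)*(-7) = 47 - 104 = -57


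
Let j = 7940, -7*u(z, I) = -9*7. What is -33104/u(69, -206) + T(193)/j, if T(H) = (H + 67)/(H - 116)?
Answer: -1011956059/275121 ≈ -3678.2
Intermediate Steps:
u(z, I) = 9 (u(z, I) = -(-9)*7/7 = -⅐*(-63) = 9)
T(H) = (67 + H)/(-116 + H)
-33104/u(69, -206) + T(193)/j = -33104/9 + ((67 + 193)/(-116 + 193))/7940 = -33104*⅑ + (260/77)*(1/7940) = -33104/9 + ((1/77)*260)*(1/7940) = -33104/9 + (260/77)*(1/7940) = -33104/9 + 13/30569 = -1011956059/275121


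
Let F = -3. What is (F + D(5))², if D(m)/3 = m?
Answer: 144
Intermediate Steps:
D(m) = 3*m
(F + D(5))² = (-3 + 3*5)² = (-3 + 15)² = 12² = 144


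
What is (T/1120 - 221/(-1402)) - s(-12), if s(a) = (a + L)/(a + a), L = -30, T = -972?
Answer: -482893/196280 ≈ -2.4602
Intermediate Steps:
s(a) = (-30 + a)/(2*a) (s(a) = (a - 30)/(a + a) = (-30 + a)/((2*a)) = (-30 + a)*(1/(2*a)) = (-30 + a)/(2*a))
(T/1120 - 221/(-1402)) - s(-12) = (-972/1120 - 221/(-1402)) - (-30 - 12)/(2*(-12)) = (-972*1/1120 - 221*(-1/1402)) - (-1)*(-42)/(2*12) = (-243/280 + 221/1402) - 1*7/4 = -139403/196280 - 7/4 = -482893/196280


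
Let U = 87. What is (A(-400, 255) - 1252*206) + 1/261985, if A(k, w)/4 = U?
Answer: -67477904539/261985 ≈ -2.5756e+5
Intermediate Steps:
A(k, w) = 348 (A(k, w) = 4*87 = 348)
(A(-400, 255) - 1252*206) + 1/261985 = (348 - 1252*206) + 1/261985 = (348 - 257912) + 1/261985 = -257564 + 1/261985 = -67477904539/261985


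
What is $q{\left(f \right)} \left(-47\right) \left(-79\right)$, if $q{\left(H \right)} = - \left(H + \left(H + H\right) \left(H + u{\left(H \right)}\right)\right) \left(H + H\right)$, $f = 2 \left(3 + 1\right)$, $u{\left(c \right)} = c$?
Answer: $-15683712$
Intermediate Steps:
$f = 8$ ($f = 2 \cdot 4 = 8$)
$q{\left(H \right)} = - 2 H \left(H + 4 H^{2}\right)$ ($q{\left(H \right)} = - \left(H + \left(H + H\right) \left(H + H\right)\right) \left(H + H\right) = - \left(H + 2 H 2 H\right) 2 H = - \left(H + 4 H^{2}\right) 2 H = - 2 H \left(H + 4 H^{2}\right)$)
$q{\left(f \right)} \left(-47\right) \left(-79\right) = 8^{2} \left(-2 - 64\right) \left(-47\right) \left(-79\right) = 64 \left(-2 - 64\right) \left(-47\right) \left(-79\right) = 64 \left(-66\right) \left(-47\right) \left(-79\right) = \left(-4224\right) \left(-47\right) \left(-79\right) = 198528 \left(-79\right) = -15683712$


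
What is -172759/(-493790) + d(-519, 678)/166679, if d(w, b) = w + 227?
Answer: 28651110681/82304423410 ≈ 0.34811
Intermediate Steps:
d(w, b) = 227 + w
-172759/(-493790) + d(-519, 678)/166679 = -172759/(-493790) + (227 - 519)/166679 = -172759*(-1/493790) - 292*1/166679 = 172759/493790 - 292/166679 = 28651110681/82304423410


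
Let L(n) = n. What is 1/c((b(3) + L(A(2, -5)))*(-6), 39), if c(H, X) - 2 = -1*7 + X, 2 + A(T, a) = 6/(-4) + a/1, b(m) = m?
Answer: 1/34 ≈ 0.029412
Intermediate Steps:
A(T, a) = -7/2 + a (A(T, a) = -2 + (6/(-4) + a/1) = -2 + (6*(-¼) + a*1) = -2 + (-3/2 + a) = -7/2 + a)
c(H, X) = -5 + X (c(H, X) = 2 + (-1*7 + X) = 2 + (-7 + X) = -5 + X)
1/c((b(3) + L(A(2, -5)))*(-6), 39) = 1/(-5 + 39) = 1/34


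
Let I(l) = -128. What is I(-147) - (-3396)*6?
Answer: 20248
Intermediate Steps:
I(-147) - (-3396)*6 = -128 - (-3396)*6 = -128 - 1*(-20376) = -128 + 20376 = 20248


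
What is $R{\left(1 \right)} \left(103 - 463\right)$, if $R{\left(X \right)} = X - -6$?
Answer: $-2520$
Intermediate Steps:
$R{\left(X \right)} = 6 + X$ ($R{\left(X \right)} = X + 6 = 6 + X$)
$R{\left(1 \right)} \left(103 - 463\right) = \left(6 + 1\right) \left(103 - 463\right) = 7 \left(-360\right) = -2520$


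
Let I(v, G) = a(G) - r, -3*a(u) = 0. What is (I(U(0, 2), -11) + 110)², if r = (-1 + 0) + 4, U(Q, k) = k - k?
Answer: 11449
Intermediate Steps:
U(Q, k) = 0
a(u) = 0 (a(u) = -⅓*0 = 0)
r = 3 (r = -1 + 4 = 3)
I(v, G) = -3 (I(v, G) = 0 - 1*3 = 0 - 3 = -3)
(I(U(0, 2), -11) + 110)² = (-3 + 110)² = 107² = 11449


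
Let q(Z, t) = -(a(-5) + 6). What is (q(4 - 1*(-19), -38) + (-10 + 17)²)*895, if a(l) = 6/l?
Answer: 39559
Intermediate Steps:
q(Z, t) = -24/5 (q(Z, t) = -(6/(-5) + 6) = -(6*(-⅕) + 6) = -(-6/5 + 6) = -1*24/5 = -24/5)
(q(4 - 1*(-19), -38) + (-10 + 17)²)*895 = (-24/5 + (-10 + 17)²)*895 = (-24/5 + 7²)*895 = (-24/5 + 49)*895 = (221/5)*895 = 39559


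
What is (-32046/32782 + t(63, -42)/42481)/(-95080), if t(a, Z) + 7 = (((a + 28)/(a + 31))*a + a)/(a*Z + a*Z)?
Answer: 1075100700227/104550590519489856 ≈ 1.0283e-5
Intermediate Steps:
t(a, Z) = -7 + (a + a*(28 + a)/(31 + a))/(2*Z*a) (t(a, Z) = -7 + (((a + 28)/(a + 31))*a + a)/(a*Z + a*Z) = -7 + (((28 + a)/(31 + a))*a + a)/(Z*a + Z*a) = -7 + (((28 + a)/(31 + a))*a + a)/((2*Z*a)) = -7 + (a*(28 + a)/(31 + a) + a)*(1/(2*Z*a)) = -7 + (a + a*(28 + a)/(31 + a))*(1/(2*Z*a)) = -7 + (a + a*(28 + a)/(31 + a))/(2*Z*a))
(-32046/32782 + t(63, -42)/42481)/(-95080) = (-32046/32782 + ((59/2 + 63 - 217*(-42) - 7*(-42)*63)/((-42)*(31 + 63)))/42481)/(-95080) = (-32046*1/32782 - 1/42*(59/2 + 63 + 9114 + 18522)/94*(1/42481))*(-1/95080) = (-16023/16391 - 1/42*1/94*55457/2*(1/42481))*(-1/95080) = (-16023/16391 - 55457/7896*1/42481)*(-1/95080) = (-16023/16391 - 55457/335429976)*(-1/95080) = -5375503501135/5498032736616*(-1/95080) = 1075100700227/104550590519489856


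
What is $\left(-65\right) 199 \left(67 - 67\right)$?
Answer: $0$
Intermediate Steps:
$\left(-65\right) 199 \left(67 - 67\right) = - 12935 \left(67 - 67\right) = \left(-12935\right) 0 = 0$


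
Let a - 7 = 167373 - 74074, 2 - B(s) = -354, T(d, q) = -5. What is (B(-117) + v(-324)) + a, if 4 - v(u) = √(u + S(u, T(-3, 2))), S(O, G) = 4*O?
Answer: 93666 - 18*I*√5 ≈ 93666.0 - 40.249*I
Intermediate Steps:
B(s) = 356 (B(s) = 2 - 1*(-354) = 2 + 354 = 356)
v(u) = 4 - √5*√u (v(u) = 4 - √(u + 4*u) = 4 - √(5*u) = 4 - √5*√u)
a = 93306 (a = 7 + (167373 - 74074) = 7 + 93299 = 93306)
(B(-117) + v(-324)) + a = (356 + (4 - √5*√(-324))) + 93306 = (356 + (4 - √5*18*I)) + 93306 = (356 + (4 - 18*I*√5)) + 93306 = (360 - 18*I*√5) + 93306 = 93666 - 18*I*√5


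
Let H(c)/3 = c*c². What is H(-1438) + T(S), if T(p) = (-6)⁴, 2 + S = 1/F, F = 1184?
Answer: -8920677720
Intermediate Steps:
H(c) = 3*c³ (H(c) = 3*(c*c²) = 3*c³)
S = -2367/1184 (S = -2 + 1/1184 = -2367/1184 ≈ -1.9992)
T(p) = 1296
H(-1438) + T(S) = 3*(-1438)³ + 1296 = 3*(-2973559672) + 1296 = -8920679016 + 1296 = -8920677720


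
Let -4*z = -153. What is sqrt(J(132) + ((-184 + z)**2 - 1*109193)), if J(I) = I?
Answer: I*sqrt(1405087)/4 ≈ 296.34*I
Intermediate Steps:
z = 153/4 (z = -1/4*(-153) = 153/4 ≈ 38.250)
sqrt(J(132) + ((-184 + z)**2 - 1*109193)) = sqrt(132 + ((-184 + 153/4)**2 - 1*109193)) = sqrt(132 + ((-583/4)**2 - 109193)) = sqrt(132 + (339889/16 - 109193)) = sqrt(132 - 1407199/16) = sqrt(-1405087/16) = I*sqrt(1405087)/4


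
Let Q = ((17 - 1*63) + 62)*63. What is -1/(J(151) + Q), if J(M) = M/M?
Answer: -1/1009 ≈ -0.00099108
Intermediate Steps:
J(M) = 1
Q = 1008 (Q = ((17 - 63) + 62)*63 = (-46 + 62)*63 = 16*63 = 1008)
-1/(J(151) + Q) = -1/(1 + 1008) = -1/1009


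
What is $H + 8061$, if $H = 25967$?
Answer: $34028$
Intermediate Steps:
$H + 8061 = 25967 + 8061 = 34028$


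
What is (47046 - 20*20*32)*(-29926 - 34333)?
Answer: -2200613714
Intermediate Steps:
(47046 - 20*20*32)*(-29926 - 34333) = (47046 - 400*32)*(-64259) = (47046 - 12800)*(-64259) = 34246*(-64259) = -2200613714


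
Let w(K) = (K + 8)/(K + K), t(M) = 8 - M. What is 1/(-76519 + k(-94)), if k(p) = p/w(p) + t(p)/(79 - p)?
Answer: -7439/570749083 ≈ -1.3034e-5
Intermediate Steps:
w(K) = (8 + K)/(2*K) (w(K) = (8 + K)/((2*K)) = (8 + K)*(1/(2*K)) = (8 + K)/(2*K))
k(p) = (8 - p)/(79 - p) + 2*p²/(8 + p) (k(p) = p/(((8 + p)/(2*p))) + (8 - p)/(79 - p) = p*(2*p/(8 + p)) + (8 - p)/(79 - p) = 2*p²/(8 + p) + (8 - p)/(79 - p) = (8 - p)/(79 - p) + 2*p²/(8 + p))
1/(-76519 + k(-94)) = 1/(-76519 + (-64 - 157*(-94)² + 2*(-94)³)/(-632 + (-94)² - 71*(-94))) = 1/(-76519 + (-64 - 157*8836 + 2*(-830584))/(-632 + 8836 + 6674)) = 1/(-76519 + (-64 - 1387252 - 1661168)/14878) = 1/(-76519 + (1/14878)*(-3048484)) = 1/(-76519 - 1524242/7439) = 1/(-570749083/7439) = -7439/570749083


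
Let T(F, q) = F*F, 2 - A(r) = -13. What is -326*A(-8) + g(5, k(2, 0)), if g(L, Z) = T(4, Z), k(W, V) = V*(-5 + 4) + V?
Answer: -4874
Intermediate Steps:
A(r) = 15 (A(r) = 2 - 1*(-13) = 2 + 13 = 15)
T(F, q) = F²
k(W, V) = 0 (k(W, V) = V*(-1) + V = -V + V = 0)
g(L, Z) = 16 (g(L, Z) = 4² = 16)
-326*A(-8) + g(5, k(2, 0)) = -326*15 + 16 = -4890 + 16 = -4874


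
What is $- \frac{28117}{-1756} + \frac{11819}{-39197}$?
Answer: $\frac{1081347885}{68829932} \approx 15.71$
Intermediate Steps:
$- \frac{28117}{-1756} + \frac{11819}{-39197} = \left(-28117\right) \left(- \frac{1}{1756}\right) + 11819 \left(- \frac{1}{39197}\right) = \frac{28117}{1756} - \frac{11819}{39197} = \frac{1081347885}{68829932}$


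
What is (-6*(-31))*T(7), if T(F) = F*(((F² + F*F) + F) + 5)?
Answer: 143220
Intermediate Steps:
T(F) = F*(5 + F + 2*F²) (T(F) = F*(((F² + F²) + F) + 5) = F*((2*F² + F) + 5) = F*((F + 2*F²) + 5) = F*(5 + F + 2*F²))
(-6*(-31))*T(7) = (-6*(-31))*(7*(5 + 7 + 2*7²)) = 186*(7*(5 + 7 + 2*49)) = 186*(7*(5 + 7 + 98)) = 186*(7*110) = 186*770 = 143220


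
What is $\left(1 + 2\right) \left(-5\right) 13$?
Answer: $-195$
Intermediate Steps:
$\left(1 + 2\right) \left(-5\right) 13 = 3 \left(-5\right) 13 = \left(-15\right) 13 = -195$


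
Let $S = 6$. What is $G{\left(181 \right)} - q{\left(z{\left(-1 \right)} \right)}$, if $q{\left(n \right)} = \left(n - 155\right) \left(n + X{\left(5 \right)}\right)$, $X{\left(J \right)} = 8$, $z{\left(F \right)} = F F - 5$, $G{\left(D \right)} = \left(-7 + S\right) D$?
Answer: $455$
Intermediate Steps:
$G{\left(D \right)} = - D$ ($G{\left(D \right)} = \left(-7 + 6\right) D = - D$)
$z{\left(F \right)} = -5 + F^{2}$ ($z{\left(F \right)} = F^{2} - 5 = -5 + F^{2}$)
$q{\left(n \right)} = \left(-155 + n\right) \left(8 + n\right)$ ($q{\left(n \right)} = \left(n - 155\right) \left(n + 8\right) = \left(-155 + n\right) \left(8 + n\right)$)
$G{\left(181 \right)} - q{\left(z{\left(-1 \right)} \right)} = \left(-1\right) 181 - \left(-1240 + \left(-5 + \left(-1\right)^{2}\right)^{2} - 147 \left(-5 + \left(-1\right)^{2}\right)\right) = -181 - \left(-1240 + \left(-5 + 1\right)^{2} - 147 \left(-5 + 1\right)\right) = -181 - \left(-1240 + \left(-4\right)^{2} - -588\right) = -181 - \left(-1240 + 16 + 588\right) = -181 - -636 = -181 + 636 = 455$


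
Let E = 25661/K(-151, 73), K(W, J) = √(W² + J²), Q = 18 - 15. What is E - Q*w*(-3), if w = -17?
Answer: -153 + 25661*√28130/28130 ≈ -0.00095832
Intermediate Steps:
Q = 3
K(W, J) = √(J² + W²)
E = 25661*√28130/28130 (E = 25661/(√(73² + (-151)²)) = 25661/(√(5329 + 22801)) = 25661/(√28130) = 25661*(√28130/28130) = 25661*√28130/28130 ≈ 153.00)
E - Q*w*(-3) = 25661*√28130/28130 - 3*(-17)*(-3) = 25661*√28130/28130 - (-51)*(-3) = 25661*√28130/28130 - 1*153 = 25661*√28130/28130 - 153 = -153 + 25661*√28130/28130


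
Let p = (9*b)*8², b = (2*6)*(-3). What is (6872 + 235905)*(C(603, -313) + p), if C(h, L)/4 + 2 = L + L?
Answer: -5644079696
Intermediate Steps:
C(h, L) = -8 + 8*L (C(h, L) = -8 + 4*(L + L) = -8 + 4*(2*L) = -8 + 8*L)
b = -36 (b = 12*(-3) = -36)
p = -20736 (p = (9*(-36))*8² = -324*64 = -20736)
(6872 + 235905)*(C(603, -313) + p) = (6872 + 235905)*((-8 + 8*(-313)) - 20736) = 242777*((-8 - 2504) - 20736) = 242777*(-2512 - 20736) = 242777*(-23248) = -5644079696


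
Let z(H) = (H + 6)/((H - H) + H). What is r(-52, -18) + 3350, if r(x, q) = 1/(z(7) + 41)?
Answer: 1005007/300 ≈ 3350.0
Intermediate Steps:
z(H) = (6 + H)/H (z(H) = (6 + H)/(0 + H) = (6 + H)/H)
r(x, q) = 7/300 (r(x, q) = 1/((6 + 7)/7 + 41) = 1/((⅐)*13 + 41) = 1/(13/7 + 41) = 1/(300/7) = 7/300)
r(-52, -18) + 3350 = 7/300 + 3350 = 1005007/300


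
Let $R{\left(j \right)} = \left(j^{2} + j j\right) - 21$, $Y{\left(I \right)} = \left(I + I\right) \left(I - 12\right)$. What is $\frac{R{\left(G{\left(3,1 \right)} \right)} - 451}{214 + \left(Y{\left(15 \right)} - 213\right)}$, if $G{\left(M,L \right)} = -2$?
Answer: $- \frac{464}{91} \approx -5.0989$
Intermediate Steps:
$Y{\left(I \right)} = 2 I \left(-12 + I\right)$
$R{\left(j \right)} = -21 + 2 j^{2}$ ($R{\left(j \right)} = \left(j^{2} + j^{2}\right) - 21 = 2 j^{2} - 21 = -21 + 2 j^{2}$)
$\frac{R{\left(G{\left(3,1 \right)} \right)} - 451}{214 + \left(Y{\left(15 \right)} - 213\right)} = \frac{\left(-21 + 2 \left(-2\right)^{2}\right) - 451}{214 + \left(2 \cdot 15 \left(-12 + 15\right) - 213\right)} = \frac{\left(-21 + 2 \cdot 4\right) - 451}{214 - \left(213 - 90\right)} = \frac{\left(-21 + 8\right) - 451}{214 + \left(90 - 213\right)} = \frac{-13 - 451}{214 - 123} = - \frac{464}{91}$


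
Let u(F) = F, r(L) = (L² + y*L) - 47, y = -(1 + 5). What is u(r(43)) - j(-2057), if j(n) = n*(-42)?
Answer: -84850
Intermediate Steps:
j(n) = -42*n
y = -6 (y = -1*6 = -6)
r(L) = -47 + L² - 6*L (r(L) = (L² - 6*L) - 47 = -47 + L² - 6*L)
u(r(43)) - j(-2057) = (-47 + 43² - 6*43) - (-42)*(-2057) = (-47 + 1849 - 258) - 1*86394 = 1544 - 86394 = -84850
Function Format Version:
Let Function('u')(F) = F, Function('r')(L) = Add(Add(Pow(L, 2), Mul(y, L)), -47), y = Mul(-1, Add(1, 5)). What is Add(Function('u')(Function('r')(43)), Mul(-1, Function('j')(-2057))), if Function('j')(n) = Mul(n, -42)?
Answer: -84850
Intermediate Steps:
Function('j')(n) = Mul(-42, n)
y = -6 (y = Mul(-1, 6) = -6)
Function('r')(L) = Add(-47, Pow(L, 2), Mul(-6, L)) (Function('r')(L) = Add(Add(Pow(L, 2), Mul(-6, L)), -47) = Add(-47, Pow(L, 2), Mul(-6, L)))
Add(Function('u')(Function('r')(43)), Mul(-1, Function('j')(-2057))) = Add(Add(-47, Pow(43, 2), Mul(-6, 43)), Mul(-1, Mul(-42, -2057))) = Add(Add(-47, 1849, -258), Mul(-1, 86394)) = Add(1544, -86394) = -84850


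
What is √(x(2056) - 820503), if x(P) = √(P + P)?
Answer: √(-820503 + 4*√257) ≈ 905.78*I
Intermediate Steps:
x(P) = √2*√P (x(P) = √(2*P) = √2*√P)
√(x(2056) - 820503) = √(√2*√2056 - 820503) = √(√2*(2*√514) - 820503) = √(4*√257 - 820503) = √(-820503 + 4*√257)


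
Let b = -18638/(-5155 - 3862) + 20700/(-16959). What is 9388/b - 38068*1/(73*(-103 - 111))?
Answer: 1869330881549572/168496212827 ≈ 11094.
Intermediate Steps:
b = 43143314/50973101 (b = -18638/(-9017) + 20700*(-1/16959) = -18638*(-1/9017) - 6900/5653 = 18638/9017 - 6900/5653 = 43143314/50973101 ≈ 0.84639)
9388/b - 38068*1/(73*(-103 - 111)) = 9388/(43143314/50973101) - 38068*1/(73*(-103 - 111)) = 9388*(50973101/43143314) - 38068/(73*(-214)) = 239267736094/21571657 - 38068/(-15622) = 239267736094/21571657 - 38068*(-1/15622) = 239267736094/21571657 + 19034/7811 = 1869330881549572/168496212827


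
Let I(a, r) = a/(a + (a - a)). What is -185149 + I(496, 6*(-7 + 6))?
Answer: -185148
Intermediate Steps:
I(a, r) = 1 (I(a, r) = a/(a + 0) = a/a = 1)
-185149 + I(496, 6*(-7 + 6)) = -185149 + 1 = -185148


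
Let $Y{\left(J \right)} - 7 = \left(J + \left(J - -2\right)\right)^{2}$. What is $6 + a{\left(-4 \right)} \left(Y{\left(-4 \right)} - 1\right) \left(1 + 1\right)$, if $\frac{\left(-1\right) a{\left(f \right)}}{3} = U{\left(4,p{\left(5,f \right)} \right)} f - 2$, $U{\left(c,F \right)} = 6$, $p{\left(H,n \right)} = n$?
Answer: $6558$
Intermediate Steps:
$Y{\left(J \right)} = 7 + \left(2 + 2 J\right)^{2}$ ($Y{\left(J \right)} = 7 + \left(J + \left(J - -2\right)\right)^{2} = 7 + \left(J + \left(J + 2\right)\right)^{2} = 7 + \left(J + \left(2 + J\right)\right)^{2} = 7 + \left(2 + 2 J\right)^{2}$)
$a{\left(f \right)} = 6 - 18 f$ ($a{\left(f \right)} = - 3 \left(6 f - 2\right) = - 3 \left(-2 + 6 f\right) = 6 - 18 f$)
$6 + a{\left(-4 \right)} \left(Y{\left(-4 \right)} - 1\right) \left(1 + 1\right) = 6 + \left(6 - -72\right) \left(\left(7 + 4 \left(1 - 4\right)^{2}\right) - 1\right) \left(1 + 1\right) = 6 + \left(6 + 72\right) \left(\left(7 + 4 \left(-3\right)^{2}\right) - 1\right) 2 = 6 + 78 \left(\left(7 + 4 \cdot 9\right) - 1\right) 2 = 6 + 78 \left(\left(7 + 36\right) - 1\right) 2 = 6 + 78 \left(43 - 1\right) 2 = 6 + 78 \cdot 42 \cdot 2 = 6 + 78 \cdot 84 = 6 + 6552 = 6558$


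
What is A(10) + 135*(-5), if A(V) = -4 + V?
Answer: -669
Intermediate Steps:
A(10) + 135*(-5) = (-4 + 10) + 135*(-5) = 6 - 675 = -669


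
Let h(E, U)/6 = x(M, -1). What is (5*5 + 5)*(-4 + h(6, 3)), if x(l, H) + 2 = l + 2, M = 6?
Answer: 960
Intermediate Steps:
x(l, H) = l (x(l, H) = -2 + (l + 2) = -2 + (2 + l) = l)
h(E, U) = 36 (h(E, U) = 6*6 = 36)
(5*5 + 5)*(-4 + h(6, 3)) = (5*5 + 5)*(-4 + 36) = (25 + 5)*32 = 30*32 = 960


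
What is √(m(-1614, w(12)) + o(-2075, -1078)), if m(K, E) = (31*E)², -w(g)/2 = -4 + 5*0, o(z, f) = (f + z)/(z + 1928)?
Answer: √3014747/7 ≈ 248.04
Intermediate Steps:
o(z, f) = (f + z)/(1928 + z)
w(g) = 8 (w(g) = -2*(-4 + 5*0) = -2*(-4 + 0) = -2*(-4) = 8)
m(K, E) = 961*E²
√(m(-1614, w(12)) + o(-2075, -1078)) = √(961*8² + (-1078 - 2075)/(1928 - 2075)) = √(961*64 - 3153/(-147)) = √(61504 - 1/147*(-3153)) = √(61504 + 1051/49) = √(3014747/49) = √3014747/7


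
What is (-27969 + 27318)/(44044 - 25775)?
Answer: -651/18269 ≈ -0.035634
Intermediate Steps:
(-27969 + 27318)/(44044 - 25775) = -651/18269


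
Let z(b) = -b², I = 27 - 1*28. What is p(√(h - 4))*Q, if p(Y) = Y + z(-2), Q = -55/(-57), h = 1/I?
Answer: -220/57 + 55*I*√5/57 ≈ -3.8596 + 2.1576*I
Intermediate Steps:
I = -1 (I = 27 - 28 = -1)
h = -1 (h = 1/(-1) = -1)
Q = 55/57 (Q = -55*(-1/57) = 55/57 ≈ 0.96491)
p(Y) = -4 + Y (p(Y) = Y - 1*(-2)² = Y - 1*4 = Y - 4 = -4 + Y)
p(√(h - 4))*Q = (-4 + √(-1 - 4))*(55/57) = (-4 + √(-5))*(55/57) = (-4 + I*√5)*(55/57) = -220/57 + 55*I*√5/57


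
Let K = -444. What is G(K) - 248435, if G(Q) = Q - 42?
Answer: -248921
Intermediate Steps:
G(Q) = -42 + Q
G(K) - 248435 = (-42 - 444) - 248435 = -486 - 248435 = -248921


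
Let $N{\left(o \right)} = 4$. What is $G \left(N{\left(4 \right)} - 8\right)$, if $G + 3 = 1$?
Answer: $8$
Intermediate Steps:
$G = -2$ ($G = -3 + 1 = -2$)
$G \left(N{\left(4 \right)} - 8\right) = - 2 \left(4 - 8\right) = \left(-2\right) \left(-4\right) = 8$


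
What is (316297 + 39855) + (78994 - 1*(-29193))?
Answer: 464339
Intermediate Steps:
(316297 + 39855) + (78994 - 1*(-29193)) = 356152 + (78994 + 29193) = 356152 + 108187 = 464339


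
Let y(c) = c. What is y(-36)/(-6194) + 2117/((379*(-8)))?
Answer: -6501773/9390104 ≈ -0.69241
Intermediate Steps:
y(-36)/(-6194) + 2117/((379*(-8))) = -36/(-6194) + 2117/((379*(-8))) = -36*(-1/6194) + 2117/(-3032) = 18/3097 + 2117*(-1/3032) = 18/3097 - 2117/3032 = -6501773/9390104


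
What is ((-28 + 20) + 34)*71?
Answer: 1846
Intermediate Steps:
((-28 + 20) + 34)*71 = (-8 + 34)*71 = 26*71 = 1846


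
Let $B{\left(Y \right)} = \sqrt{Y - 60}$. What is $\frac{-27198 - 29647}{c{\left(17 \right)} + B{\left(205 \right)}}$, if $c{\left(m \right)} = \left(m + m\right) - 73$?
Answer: $\frac{2216955}{1376} + \frac{56845 \sqrt{145}}{1376} \approx 2108.6$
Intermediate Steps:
$c{\left(m \right)} = -73 + 2 m$ ($c{\left(m \right)} = 2 m - 73 = -73 + 2 m$)
$B{\left(Y \right)} = \sqrt{-60 + Y}$
$\frac{-27198 - 29647}{c{\left(17 \right)} + B{\left(205 \right)}} = \frac{-27198 - 29647}{\left(-73 + 2 \cdot 17\right) + \sqrt{-60 + 205}} = - \frac{56845}{\left(-73 + 34\right) + \sqrt{145}} = - \frac{56845}{-39 + \sqrt{145}}$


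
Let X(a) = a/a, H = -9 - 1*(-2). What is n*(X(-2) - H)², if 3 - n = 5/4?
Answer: 112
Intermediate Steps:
H = -7 (H = -9 + 2 = -7)
X(a) = 1
n = 7/4 (n = 3 - 5/4 = 7/4 ≈ 1.7500)
n*(X(-2) - H)² = 7*(1 - 1*(-7))²/4 = 7*(1 + 7)²/4 = (7/4)*8² = (7/4)*64 = 112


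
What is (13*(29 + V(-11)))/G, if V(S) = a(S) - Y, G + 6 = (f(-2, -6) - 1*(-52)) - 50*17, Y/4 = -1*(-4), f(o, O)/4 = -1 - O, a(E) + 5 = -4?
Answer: -13/196 ≈ -0.066326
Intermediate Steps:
a(E) = -9 (a(E) = -5 - 4 = -9)
f(o, O) = -4 - 4*O (f(o, O) = 4*(-1 - O) = -4 - 4*O)
Y = 16 (Y = 4*(-1*(-4)) = 4*4 = 16)
G = -784 (G = -6 + (((-4 - 4*(-6)) - 1*(-52)) - 50*17) = -6 + (((-4 + 24) + 52) - 850) = -6 + ((20 + 52) - 850) = -6 + (72 - 850) = -6 - 778 = -784)
V(S) = -25 (V(S) = -9 - 1*16 = -9 - 16 = -25)
(13*(29 + V(-11)))/G = (13*(29 - 25))/(-784) = (13*4)*(-1/784) = 52*(-1/784) = -13/196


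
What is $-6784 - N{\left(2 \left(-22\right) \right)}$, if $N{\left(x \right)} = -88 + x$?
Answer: $-6652$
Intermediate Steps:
$-6784 - N{\left(2 \left(-22\right) \right)} = -6784 - \left(-88 + 2 \left(-22\right)\right) = -6784 - \left(-88 - 44\right) = -6784 - -132 = -6784 + 132 = -6652$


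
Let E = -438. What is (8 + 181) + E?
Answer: -249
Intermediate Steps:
(8 + 181) + E = (8 + 181) - 438 = 189 - 438 = -249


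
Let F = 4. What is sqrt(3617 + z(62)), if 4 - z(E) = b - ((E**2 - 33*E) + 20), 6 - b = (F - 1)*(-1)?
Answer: sqrt(5430) ≈ 73.688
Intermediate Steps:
b = 9 (b = 6 - (4 - 1)*(-1) = 6 - 3*(-1) = 6 - 1*(-3) = 6 + 3 = 9)
z(E) = 15 + E**2 - 33*E (z(E) = 4 - (9 - ((E**2 - 33*E) + 20)) = 4 - (9 - (20 + E**2 - 33*E)) = 4 - (9 + (-20 - E**2 + 33*E)) = 4 - (-11 - E**2 + 33*E) = 4 + (11 + E**2 - 33*E) = 15 + E**2 - 33*E)
sqrt(3617 + z(62)) = sqrt(3617 + (15 + 62**2 - 33*62)) = sqrt(3617 + (15 + 3844 - 2046)) = sqrt(3617 + 1813) = sqrt(5430)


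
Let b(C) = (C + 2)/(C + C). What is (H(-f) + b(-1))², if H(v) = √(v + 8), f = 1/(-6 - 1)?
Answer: 235/28 - √399/7 ≈ 5.5393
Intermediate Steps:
f = -⅐ (f = 1/(-7) = -⅐ ≈ -0.14286)
b(C) = (2 + C)/(2*C) (b(C) = (2 + C)/((2*C)) = (2 + C)*(1/(2*C)) = (2 + C)/(2*C))
H(v) = √(8 + v)
(H(-f) + b(-1))² = (√(8 - 1*(-⅐)) + (½)*(2 - 1)/(-1))² = (√(8 + ⅐) + (½)*(-1)*1)² = (√(57/7) - ½)² = (√399/7 - ½)² = (-½ + √399/7)²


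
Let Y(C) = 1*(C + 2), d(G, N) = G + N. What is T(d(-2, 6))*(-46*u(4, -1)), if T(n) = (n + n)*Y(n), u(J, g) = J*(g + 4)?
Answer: -26496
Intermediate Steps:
Y(C) = 2 + C (Y(C) = 1*(2 + C) = 2 + C)
u(J, g) = J*(4 + g)
T(n) = 2*n*(2 + n) (T(n) = (n + n)*(2 + n) = (2*n)*(2 + n) = 2*n*(2 + n))
T(d(-2, 6))*(-46*u(4, -1)) = (2*(-2 + 6)*(2 + (-2 + 6)))*(-184*(4 - 1)) = (2*4*(2 + 4))*(-184*3) = (2*4*6)*(-46*12) = 48*(-552) = -26496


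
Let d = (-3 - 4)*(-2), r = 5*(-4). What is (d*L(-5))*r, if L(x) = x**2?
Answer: -7000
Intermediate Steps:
r = -20
d = 14 (d = -7*(-2) = 14)
(d*L(-5))*r = (14*(-5)**2)*(-20) = (14*25)*(-20) = 350*(-20) = -7000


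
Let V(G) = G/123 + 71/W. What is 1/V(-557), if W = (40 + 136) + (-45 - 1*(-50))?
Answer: -22263/92084 ≈ -0.24177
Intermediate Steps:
W = 181 (W = 176 + (-45 + 50) = 176 + 5 = 181)
V(G) = 71/181 + G/123 (V(G) = G/123 + 71/181 = 71/181 + G/123)
1/V(-557) = 1/(71/181 + (1/123)*(-557)) = 1/(71/181 - 557/123) = 1/(-92084/22263) = -22263/92084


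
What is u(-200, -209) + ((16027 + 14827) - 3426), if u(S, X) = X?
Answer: 27219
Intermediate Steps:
u(-200, -209) + ((16027 + 14827) - 3426) = -209 + ((16027 + 14827) - 3426) = -209 + (30854 - 3426) = -209 + 27428 = 27219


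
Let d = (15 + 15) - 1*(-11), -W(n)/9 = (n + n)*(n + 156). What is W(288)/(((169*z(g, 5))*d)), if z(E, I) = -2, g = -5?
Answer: 1150848/6929 ≈ 166.09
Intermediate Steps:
W(n) = -18*n*(156 + n) (W(n) = -9*(n + n)*(n + 156) = -9*2*n*(156 + n) = -18*n*(156 + n))
d = 41 (d = 30 + 11 = 41)
W(288)/(((169*z(g, 5))*d)) = (-18*288*(156 + 288))/(((169*(-2))*41)) = (-18*288*444)/((-338*41)) = -2301696/(-13858) = -2301696*(-1/13858) = 1150848/6929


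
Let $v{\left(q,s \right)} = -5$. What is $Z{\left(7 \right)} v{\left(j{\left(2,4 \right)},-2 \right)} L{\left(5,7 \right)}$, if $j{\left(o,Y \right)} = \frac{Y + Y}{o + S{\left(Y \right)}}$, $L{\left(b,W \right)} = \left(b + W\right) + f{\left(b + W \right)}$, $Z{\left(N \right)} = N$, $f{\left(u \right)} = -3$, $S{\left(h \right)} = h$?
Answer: $-315$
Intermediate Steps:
$L{\left(b,W \right)} = -3 + W + b$ ($L{\left(b,W \right)} = \left(b + W\right) - 3 = \left(W + b\right) - 3 = -3 + W + b$)
$j{\left(o,Y \right)} = \frac{2 Y}{Y + o}$ ($j{\left(o,Y \right)} = \frac{Y + Y}{o + Y} = \frac{2 Y}{Y + o}$)
$Z{\left(7 \right)} v{\left(j{\left(2,4 \right)},-2 \right)} L{\left(5,7 \right)} = 7 \left(-5\right) \left(-3 + 7 + 5\right) = \left(-35\right) 9 = -315$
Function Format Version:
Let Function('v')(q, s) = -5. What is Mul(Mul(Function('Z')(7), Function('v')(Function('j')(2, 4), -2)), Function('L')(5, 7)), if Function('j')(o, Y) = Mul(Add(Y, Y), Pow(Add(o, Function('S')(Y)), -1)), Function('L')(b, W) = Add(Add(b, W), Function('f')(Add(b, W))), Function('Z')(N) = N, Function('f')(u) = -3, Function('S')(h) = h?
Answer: -315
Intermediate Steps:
Function('L')(b, W) = Add(-3, W, b) (Function('L')(b, W) = Add(Add(b, W), -3) = Add(Add(W, b), -3) = Add(-3, W, b))
Function('j')(o, Y) = Mul(2, Y, Pow(Add(Y, o), -1)) (Function('j')(o, Y) = Mul(Add(Y, Y), Pow(Add(o, Y), -1)) = Mul(Mul(2, Y), Pow(Add(Y, o), -1)) = Mul(2, Y, Pow(Add(Y, o), -1)))
Mul(Mul(Function('Z')(7), Function('v')(Function('j')(2, 4), -2)), Function('L')(5, 7)) = Mul(Mul(7, -5), Add(-3, 7, 5)) = Mul(-35, 9) = -315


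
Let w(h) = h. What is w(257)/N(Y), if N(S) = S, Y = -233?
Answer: -257/233 ≈ -1.1030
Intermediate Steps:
w(257)/N(Y) = 257/(-233) = 257*(-1/233) = -257/233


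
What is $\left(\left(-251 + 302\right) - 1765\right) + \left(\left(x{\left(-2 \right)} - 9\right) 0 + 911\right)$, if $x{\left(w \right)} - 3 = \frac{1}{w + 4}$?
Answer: $-803$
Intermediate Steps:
$x{\left(w \right)} = 3 + \frac{1}{4 + w}$ ($x{\left(w \right)} = 3 + \frac{1}{w + 4} = 3 + \frac{1}{4 + w}$)
$\left(\left(-251 + 302\right) - 1765\right) + \left(\left(x{\left(-2 \right)} - 9\right) 0 + 911\right) = \left(\left(-251 + 302\right) - 1765\right) + \left(\left(\frac{13 + 3 \left(-2\right)}{4 - 2} - 9\right) 0 + 911\right) = \left(51 - 1765\right) + \left(\left(\frac{13 - 6}{2} - 9\right) 0 + 911\right) = -1714 + \left(\left(\frac{1}{2} \cdot 7 - 9\right) 0 + 911\right) = -1714 + \left(\left(\frac{7}{2} - 9\right) 0 + 911\right) = -1714 + \left(\left(- \frac{11}{2}\right) 0 + 911\right) = -1714 + \left(0 + 911\right) = -1714 + 911 = -803$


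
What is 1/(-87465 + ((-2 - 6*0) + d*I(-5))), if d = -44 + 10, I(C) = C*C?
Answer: -1/88317 ≈ -1.1323e-5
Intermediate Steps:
I(C) = C**2
d = -34
1/(-87465 + ((-2 - 6*0) + d*I(-5))) = 1/(-87465 + ((-2 - 6*0) - 34*(-5)**2)) = 1/(-87465 + ((-2 + 0) - 34*25)) = 1/(-87465 + (-2 - 850)) = 1/(-87465 - 852) = 1/(-88317) = -1/88317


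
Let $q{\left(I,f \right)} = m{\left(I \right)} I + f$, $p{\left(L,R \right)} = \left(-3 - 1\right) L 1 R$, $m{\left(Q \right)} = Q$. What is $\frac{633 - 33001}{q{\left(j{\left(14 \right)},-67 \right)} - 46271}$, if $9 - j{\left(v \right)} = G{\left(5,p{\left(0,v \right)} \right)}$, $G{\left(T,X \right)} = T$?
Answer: $\frac{16184}{23161} \approx 0.69876$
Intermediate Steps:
$p{\left(L,R \right)} = - 4 L R$
$j{\left(v \right)} = 4$ ($j{\left(v \right)} = 9 - 5 = 4$)
$q{\left(I,f \right)} = f + I^{2}$ ($q{\left(I,f \right)} = I I + f = I^{2} + f = f + I^{2}$)
$\frac{633 - 33001}{q{\left(j{\left(14 \right)},-67 \right)} - 46271} = \frac{633 - 33001}{\left(-67 + 4^{2}\right) - 46271} = - \frac{32368}{\left(-67 + 16\right) - 46271} = - \frac{32368}{-51 - 46271} = - \frac{32368}{-46322} = \left(-32368\right) \left(- \frac{1}{46322}\right) = \frac{16184}{23161}$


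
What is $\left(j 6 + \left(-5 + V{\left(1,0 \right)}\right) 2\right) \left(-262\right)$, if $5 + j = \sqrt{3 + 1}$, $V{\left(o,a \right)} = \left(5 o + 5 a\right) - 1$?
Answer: $5240$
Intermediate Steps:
$V{\left(o,a \right)} = -1 + 5 a + 5 o$ ($V{\left(o,a \right)} = \left(5 a + 5 o\right) - 1 = -1 + 5 a + 5 o$)
$j = -3$ ($j = -5 + \sqrt{3 + 1} = -5 + \sqrt{4} = -5 + 2 = -3$)
$\left(j 6 + \left(-5 + V{\left(1,0 \right)}\right) 2\right) \left(-262\right) = \left(\left(-3\right) 6 + \left(-5 + \left(-1 + 5 \cdot 0 + 5 \cdot 1\right)\right) 2\right) \left(-262\right) = \left(-18 + \left(-5 + \left(-1 + 0 + 5\right)\right) 2\right) \left(-262\right) = \left(-18 + \left(-5 + 4\right) 2\right) \left(-262\right) = \left(-18 - 2\right) \left(-262\right) = \left(-20\right) \left(-262\right) = 5240$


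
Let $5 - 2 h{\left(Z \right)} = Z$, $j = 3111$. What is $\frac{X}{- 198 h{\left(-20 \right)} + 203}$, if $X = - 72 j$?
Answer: $\frac{27999}{284} \approx 98.588$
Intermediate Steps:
$h{\left(Z \right)} = \frac{5}{2} - \frac{Z}{2}$
$X = -223992$ ($X = \left(-72\right) 3111 = -223992$)
$\frac{X}{- 198 h{\left(-20 \right)} + 203} = - \frac{223992}{- 198 \left(\frac{5}{2} - -10\right) + 203} = - \frac{223992}{- 198 \left(\frac{5}{2} + 10\right) + 203} = - \frac{223992}{\left(-198\right) \frac{25}{2} + 203} = - \frac{223992}{-2475 + 203} = - \frac{223992}{-2272} = \left(-223992\right) \left(- \frac{1}{2272}\right) = \frac{27999}{284}$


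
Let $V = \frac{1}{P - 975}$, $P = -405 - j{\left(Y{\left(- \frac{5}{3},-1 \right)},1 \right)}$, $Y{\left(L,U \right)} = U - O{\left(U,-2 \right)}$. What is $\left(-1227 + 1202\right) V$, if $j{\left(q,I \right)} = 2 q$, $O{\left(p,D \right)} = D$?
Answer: $\frac{25}{1382} \approx 0.01809$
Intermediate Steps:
$Y{\left(L,U \right)} = 2 + U$ ($Y{\left(L,U \right)} = U - -2 = U + 2 = 2 + U$)
$P = -407$ ($P = -405 - 2 \left(2 - 1\right) = -405 - 2 \cdot 1 = -405 - 2 = -407$)
$V = - \frac{1}{1382}$ ($V = \frac{1}{-407 - 975} = \frac{1}{-1382} = - \frac{1}{1382} \approx -0.00072359$)
$\left(-1227 + 1202\right) V = \left(-1227 + 1202\right) \left(- \frac{1}{1382}\right) = \left(-25\right) \left(- \frac{1}{1382}\right) = \frac{25}{1382}$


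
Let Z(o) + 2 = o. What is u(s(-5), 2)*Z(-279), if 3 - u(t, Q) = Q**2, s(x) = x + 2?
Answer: 281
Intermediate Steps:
Z(o) = -2 + o
s(x) = 2 + x
u(t, Q) = 3 - Q**2
u(s(-5), 2)*Z(-279) = (3 - 1*2**2)*(-2 - 279) = (3 - 1*4)*(-281) = (3 - 4)*(-281) = -1*(-281) = 281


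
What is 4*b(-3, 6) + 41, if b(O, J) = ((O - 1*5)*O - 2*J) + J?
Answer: 113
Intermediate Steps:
b(O, J) = -J + O*(-5 + O) (b(O, J) = ((O - 5)*O - 2*J) + J = ((-5 + O)*O - 2*J) + J = (O*(-5 + O) - 2*J) + J = (-2*J + O*(-5 + O)) + J = -J + O*(-5 + O))
4*b(-3, 6) + 41 = 4*((-3)² - 1*6 - 5*(-3)) + 41 = 4*(9 - 6 + 15) + 41 = 4*18 + 41 = 72 + 41 = 113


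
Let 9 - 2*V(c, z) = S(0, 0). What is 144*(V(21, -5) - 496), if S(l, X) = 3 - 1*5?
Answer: -70632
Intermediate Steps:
S(l, X) = -2 (S(l, X) = 3 - 5 = -2)
V(c, z) = 11/2 (V(c, z) = 9/2 - 1/2*(-2) = 9/2 + 1 = 11/2)
144*(V(21, -5) - 496) = 144*(11/2 - 496) = 144*(-981/2) = -70632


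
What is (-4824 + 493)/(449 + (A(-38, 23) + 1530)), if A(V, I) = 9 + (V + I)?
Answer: -4331/1973 ≈ -2.1951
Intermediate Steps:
A(V, I) = 9 + I + V (A(V, I) = 9 + (I + V) = 9 + I + V)
(-4824 + 493)/(449 + (A(-38, 23) + 1530)) = (-4824 + 493)/(449 + ((9 + 23 - 38) + 1530)) = -4331/(449 + (-6 + 1530)) = -4331/(449 + 1524) = -4331/1973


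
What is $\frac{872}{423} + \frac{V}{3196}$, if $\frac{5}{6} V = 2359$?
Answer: $\frac{211933}{71910} \approx 2.9472$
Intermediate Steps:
$V = \frac{14154}{5}$ ($V = \frac{6}{5} \cdot 2359 = \frac{14154}{5} \approx 2830.8$)
$\frac{872}{423} + \frac{V}{3196} = \frac{872}{423} + \frac{14154}{5 \cdot 3196} = 872 \cdot \frac{1}{423} + \frac{14154}{5} \cdot \frac{1}{3196} = \frac{872}{423} + \frac{7077}{7990} = \frac{211933}{71910}$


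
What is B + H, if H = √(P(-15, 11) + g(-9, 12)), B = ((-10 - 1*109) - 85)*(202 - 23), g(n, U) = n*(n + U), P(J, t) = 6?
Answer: -36516 + I*√21 ≈ -36516.0 + 4.5826*I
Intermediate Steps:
g(n, U) = n*(U + n)
B = -36516 (B = ((-10 - 109) - 85)*179 = (-119 - 85)*179 = -204*179 = -36516)
H = I*√21 (H = √(6 - 9*(12 - 9)) = √(6 - 9*3) = √(6 - 27) = √(-21) = I*√21 ≈ 4.5826*I)
B + H = -36516 + I*√21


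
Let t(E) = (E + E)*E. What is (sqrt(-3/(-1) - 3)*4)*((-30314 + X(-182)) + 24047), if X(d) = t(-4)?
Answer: 0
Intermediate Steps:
t(E) = 2*E**2 (t(E) = (2*E)*E = 2*E**2)
X(d) = 32 (X(d) = 2*(-4)**2 = 2*16 = 32)
(sqrt(-3/(-1) - 3)*4)*((-30314 + X(-182)) + 24047) = (sqrt(-3/(-1) - 3)*4)*((-30314 + 32) + 24047) = (sqrt(-3*(-1) - 3)*4)*(-30282 + 24047) = (sqrt(3 - 3)*4)*(-6235) = (sqrt(0)*4)*(-6235) = (0*4)*(-6235) = 0*(-6235) = 0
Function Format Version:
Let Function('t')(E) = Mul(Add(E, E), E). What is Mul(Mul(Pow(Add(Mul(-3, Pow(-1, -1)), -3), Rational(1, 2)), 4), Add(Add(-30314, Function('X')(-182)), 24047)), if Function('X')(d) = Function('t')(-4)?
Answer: 0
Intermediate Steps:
Function('t')(E) = Mul(2, Pow(E, 2)) (Function('t')(E) = Mul(Mul(2, E), E) = Mul(2, Pow(E, 2)))
Function('X')(d) = 32 (Function('X')(d) = Mul(2, Pow(-4, 2)) = Mul(2, 16) = 32)
Mul(Mul(Pow(Add(Mul(-3, Pow(-1, -1)), -3), Rational(1, 2)), 4), Add(Add(-30314, Function('X')(-182)), 24047)) = Mul(Mul(Pow(Add(Mul(-3, Pow(-1, -1)), -3), Rational(1, 2)), 4), Add(Add(-30314, 32), 24047)) = Mul(Mul(Pow(Add(Mul(-3, -1), -3), Rational(1, 2)), 4), Add(-30282, 24047)) = Mul(Mul(Pow(Add(3, -3), Rational(1, 2)), 4), -6235) = Mul(Mul(Pow(0, Rational(1, 2)), 4), -6235) = Mul(Mul(0, 4), -6235) = Mul(0, -6235) = 0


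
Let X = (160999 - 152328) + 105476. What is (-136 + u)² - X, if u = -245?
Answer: 31014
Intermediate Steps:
X = 114147 (X = 8671 + 105476 = 114147)
(-136 + u)² - X = (-136 - 245)² - 1*114147 = (-381)² - 114147 = 145161 - 114147 = 31014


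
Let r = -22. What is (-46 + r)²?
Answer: 4624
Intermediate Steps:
(-46 + r)² = (-46 - 22)² = (-68)² = 4624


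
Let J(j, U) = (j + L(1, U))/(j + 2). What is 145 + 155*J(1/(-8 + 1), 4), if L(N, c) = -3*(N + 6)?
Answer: -21055/13 ≈ -1619.6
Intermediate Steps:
L(N, c) = -18 - 3*N (L(N, c) = -3*(6 + N) = -18 - 3*N)
J(j, U) = (-21 + j)/(2 + j) (J(j, U) = (j + (-18 - 3*1))/(j + 2) = (j + (-18 - 3))/(2 + j) = (j - 21)/(2 + j) = (-21 + j)/(2 + j))
145 + 155*J(1/(-8 + 1), 4) = 145 + 155*((-21 + 1/(-8 + 1))/(2 + 1/(-8 + 1))) = 145 + 155*((-21 + 1/(-7))/(2 + 1/(-7))) = 145 + 155*((-21 - ⅐)/(2 - ⅐)) = 145 + 155*(-148/7/(13/7)) = 145 + 155*((7/13)*(-148/7)) = 145 + 155*(-148/13) = 145 - 22940/13 = -21055/13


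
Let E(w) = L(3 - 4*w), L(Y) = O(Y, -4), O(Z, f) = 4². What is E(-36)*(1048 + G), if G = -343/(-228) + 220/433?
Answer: 414645724/24681 ≈ 16800.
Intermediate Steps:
G = 198679/98724 (G = -343*(-1/228) + 220*(1/433) = 343/228 + 220/433 = 198679/98724 ≈ 2.0125)
O(Z, f) = 16
L(Y) = 16
E(w) = 16
E(-36)*(1048 + G) = 16*(1048 + 198679/98724) = 16*(103661431/98724) = 414645724/24681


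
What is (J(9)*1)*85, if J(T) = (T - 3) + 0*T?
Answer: 510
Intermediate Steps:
J(T) = -3 + T (J(T) = (-3 + T) + 0 = -3 + T)
(J(9)*1)*85 = ((-3 + 9)*1)*85 = (6*1)*85 = 6*85 = 510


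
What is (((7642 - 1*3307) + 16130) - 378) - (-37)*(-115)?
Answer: 15832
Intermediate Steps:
(((7642 - 1*3307) + 16130) - 378) - (-37)*(-115) = (((7642 - 3307) + 16130) - 378) - 1*4255 = ((4335 + 16130) - 378) - 4255 = (20465 - 378) - 4255 = 20087 - 4255 = 15832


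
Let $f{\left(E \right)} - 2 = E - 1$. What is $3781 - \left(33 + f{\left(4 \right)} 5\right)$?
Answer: $3723$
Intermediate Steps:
$f{\left(E \right)} = 1 + E$ ($f{\left(E \right)} = 2 + \left(E - 1\right) = 2 + \left(-1 + E\right) = 1 + E$)
$3781 - \left(33 + f{\left(4 \right)} 5\right) = 3781 - \left(33 + \left(1 + 4\right) 5\right) = 3781 - \left(33 + 5 \cdot 5\right) = 3781 - \left(33 + 25\right) = 3781 - 58 = 3723$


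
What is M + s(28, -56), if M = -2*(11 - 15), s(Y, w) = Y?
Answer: 36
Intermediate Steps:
M = 8 (M = -2*(-4) = 8)
M + s(28, -56) = 8 + 28 = 36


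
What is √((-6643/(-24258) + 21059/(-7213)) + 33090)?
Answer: √5994006154765346802/13459458 ≈ 181.90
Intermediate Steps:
√((-6643/(-24258) + 21059/(-7213)) + 33090) = √((-6643*(-1/24258) + 21059*(-1/7213)) + 33090) = √((511/1866 - 21059/7213) + 33090) = √(-35610251/13459458 + 33090) = √(445337854969/13459458) = √5994006154765346802/13459458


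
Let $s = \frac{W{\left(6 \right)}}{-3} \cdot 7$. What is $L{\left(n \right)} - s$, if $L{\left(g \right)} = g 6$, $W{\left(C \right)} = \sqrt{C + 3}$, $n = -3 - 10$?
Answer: $-71$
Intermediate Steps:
$n = -13$
$W{\left(C \right)} = \sqrt{3 + C}$
$L{\left(g \right)} = 6 g$
$s = -7$ ($s = \frac{\sqrt{3 + 6}}{-3} \cdot 7 = - \frac{\sqrt{9}}{3} \cdot 7 = \left(- \frac{1}{3}\right) 3 \cdot 7 = \left(-1\right) 7 = -7$)
$L{\left(n \right)} - s = 6 \left(-13\right) - -7 = -78 + 7 = -71$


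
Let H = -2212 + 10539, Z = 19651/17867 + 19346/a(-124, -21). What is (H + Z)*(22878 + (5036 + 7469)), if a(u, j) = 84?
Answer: 227242017515813/750414 ≈ 3.0282e+8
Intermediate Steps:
Z = 173652833/750414 (Z = 19651/17867 + 19346/84 = 19651*(1/17867) + 19346*(1/84) = 19651/17867 + 9673/42 = 173652833/750414 ≈ 231.41)
H = 8327
(H + Z)*(22878 + (5036 + 7469)) = (8327 + 173652833/750414)*(22878 + (5036 + 7469)) = 6422350211*(22878 + 12505)/750414 = (6422350211/750414)*35383 = 227242017515813/750414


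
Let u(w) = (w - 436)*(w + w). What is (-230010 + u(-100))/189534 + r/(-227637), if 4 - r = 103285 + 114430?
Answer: 2217922784/7190825193 ≈ 0.30844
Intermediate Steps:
r = -217711 (r = 4 - (103285 + 114430) = 4 - 1*217715 = 4 - 217715 = -217711)
u(w) = 2*w*(-436 + w) (u(w) = (-436 + w)*(2*w) = 2*w*(-436 + w))
(-230010 + u(-100))/189534 + r/(-227637) = (-230010 + 2*(-100)*(-436 - 100))/189534 - 217711/(-227637) = (-230010 + 2*(-100)*(-536))*(1/189534) - 217711*(-1/227637) = (-230010 + 107200)*(1/189534) + 217711/227637 = -122810*1/189534 + 217711/227637 = -61405/94767 + 217711/227637 = 2217922784/7190825193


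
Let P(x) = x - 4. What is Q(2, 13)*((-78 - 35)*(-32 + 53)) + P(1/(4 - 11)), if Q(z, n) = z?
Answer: -33251/7 ≈ -4750.1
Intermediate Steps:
P(x) = -4 + x
Q(2, 13)*((-78 - 35)*(-32 + 53)) + P(1/(4 - 11)) = 2*((-78 - 35)*(-32 + 53)) + (-4 + 1/(4 - 11)) = 2*(-113*21) + (-4 + 1/(-7)) = 2*(-2373) + (-4 - ⅐) = -4746 - 29/7 = -33251/7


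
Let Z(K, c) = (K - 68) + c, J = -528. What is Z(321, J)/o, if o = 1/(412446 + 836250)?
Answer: -343391400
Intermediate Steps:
o = 1/1248696 ≈ 8.0084e-7
Z(K, c) = -68 + K + c (Z(K, c) = (-68 + K) + c = -68 + K + c)
Z(321, J)/o = (-68 + 321 - 528)/(1/1248696) = -275*1248696 = -343391400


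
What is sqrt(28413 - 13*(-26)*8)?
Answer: 29*sqrt(37) ≈ 176.40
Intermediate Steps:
sqrt(28413 - 13*(-26)*8) = sqrt(28413 + 338*8) = sqrt(28413 + 2704) = sqrt(31117) = 29*sqrt(37)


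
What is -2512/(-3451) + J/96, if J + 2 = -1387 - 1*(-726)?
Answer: -682287/110432 ≈ -6.1783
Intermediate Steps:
J = -663 (J = -2 + (-1387 - 1*(-726)) = -2 + (-1387 + 726) = -2 - 661 = -663)
-2512/(-3451) + J/96 = -2512/(-3451) - 663/96 = -2512*(-1/3451) - 663*1/96 = 2512/3451 - 221/32 = -682287/110432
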